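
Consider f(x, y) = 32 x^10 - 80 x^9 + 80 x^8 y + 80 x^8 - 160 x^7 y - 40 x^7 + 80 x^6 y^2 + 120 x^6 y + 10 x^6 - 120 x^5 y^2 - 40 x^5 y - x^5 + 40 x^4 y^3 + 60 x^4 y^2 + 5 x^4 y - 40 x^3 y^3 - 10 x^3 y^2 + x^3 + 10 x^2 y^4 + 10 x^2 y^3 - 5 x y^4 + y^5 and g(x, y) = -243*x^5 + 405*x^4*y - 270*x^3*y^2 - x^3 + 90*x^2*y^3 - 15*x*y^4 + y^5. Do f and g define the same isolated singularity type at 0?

Yes.

The Hessian of f at 0 has rank 0. Corank 2; j^3 = x^3 is a perfect cube, so E-series; the 5-jet and mu = 8 give E_8. The Hessian of g at 0 has rank 0. Corank 2; j^3 = -x^3 is a perfect cube, so E-series; the 5-jet and mu = 8 give E_8. Both have type E_8, hence right-equivalent.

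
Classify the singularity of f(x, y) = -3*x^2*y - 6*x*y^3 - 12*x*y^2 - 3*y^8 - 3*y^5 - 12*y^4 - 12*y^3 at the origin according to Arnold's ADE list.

D9

The Hessian of f at 0 has rank 0. Corank 2; j^3 = -3*y*(x + 2*y)^2 has shape L^2 M (L != M), so D-series; mu = 9 gives D_9.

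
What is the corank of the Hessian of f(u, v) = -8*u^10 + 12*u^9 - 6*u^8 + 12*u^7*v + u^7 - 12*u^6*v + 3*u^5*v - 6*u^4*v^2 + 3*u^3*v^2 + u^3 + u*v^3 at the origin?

2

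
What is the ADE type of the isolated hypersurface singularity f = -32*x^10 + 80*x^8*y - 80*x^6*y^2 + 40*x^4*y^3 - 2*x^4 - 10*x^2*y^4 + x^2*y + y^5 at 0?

D_{6}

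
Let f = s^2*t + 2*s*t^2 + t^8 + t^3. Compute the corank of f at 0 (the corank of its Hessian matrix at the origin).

2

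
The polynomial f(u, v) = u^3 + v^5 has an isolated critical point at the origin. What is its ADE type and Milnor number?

The Hessian of f at 0 is [[0, 0], [0, 0]] with rank 0, so corank 2. A Groebner basis of the Jacobian ideal J(f) in C{u,v} is {v^4, u^2}; counting standard monomials gives mu = 8. Corank 2; j^3 = u^3 is a perfect cube, so E-series; the 5-jet and mu = 8 give E_8.

Type E8, Milnor number mu = 8.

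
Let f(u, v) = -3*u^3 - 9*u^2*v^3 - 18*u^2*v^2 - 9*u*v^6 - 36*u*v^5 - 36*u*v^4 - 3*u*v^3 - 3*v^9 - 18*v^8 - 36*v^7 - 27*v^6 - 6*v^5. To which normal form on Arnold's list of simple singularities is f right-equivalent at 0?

E7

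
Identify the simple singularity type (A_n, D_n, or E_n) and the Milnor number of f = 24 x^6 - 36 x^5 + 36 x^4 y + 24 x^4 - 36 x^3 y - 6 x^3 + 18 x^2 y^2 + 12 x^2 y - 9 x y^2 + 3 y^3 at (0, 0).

The Hessian of f at 0 has rank 0. Corank 2; j^3 = -3*(x - y)*(2*x^2 - 2*x*y + y^2) splits into three distinct lines over C (the quadratic factor has nonzero discriminant), so D_4.

Type D4, Milnor number mu = 4.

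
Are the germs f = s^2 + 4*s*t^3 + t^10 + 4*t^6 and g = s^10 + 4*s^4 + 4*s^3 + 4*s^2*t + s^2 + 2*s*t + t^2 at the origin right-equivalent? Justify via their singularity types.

Yes.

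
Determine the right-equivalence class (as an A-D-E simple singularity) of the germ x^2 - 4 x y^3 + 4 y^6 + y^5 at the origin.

The Hessian of f at 0 has rank 1. Corank 1: A-series; mu = 4 gives A_4.

A_4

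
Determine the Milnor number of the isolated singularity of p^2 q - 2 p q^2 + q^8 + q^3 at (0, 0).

The Hessian of f at 0 has rank 0. Corank 2; j^3 = q*(p - q)^2 has shape L^2 M (L != M), so D-series; mu = 9 gives D_9.

9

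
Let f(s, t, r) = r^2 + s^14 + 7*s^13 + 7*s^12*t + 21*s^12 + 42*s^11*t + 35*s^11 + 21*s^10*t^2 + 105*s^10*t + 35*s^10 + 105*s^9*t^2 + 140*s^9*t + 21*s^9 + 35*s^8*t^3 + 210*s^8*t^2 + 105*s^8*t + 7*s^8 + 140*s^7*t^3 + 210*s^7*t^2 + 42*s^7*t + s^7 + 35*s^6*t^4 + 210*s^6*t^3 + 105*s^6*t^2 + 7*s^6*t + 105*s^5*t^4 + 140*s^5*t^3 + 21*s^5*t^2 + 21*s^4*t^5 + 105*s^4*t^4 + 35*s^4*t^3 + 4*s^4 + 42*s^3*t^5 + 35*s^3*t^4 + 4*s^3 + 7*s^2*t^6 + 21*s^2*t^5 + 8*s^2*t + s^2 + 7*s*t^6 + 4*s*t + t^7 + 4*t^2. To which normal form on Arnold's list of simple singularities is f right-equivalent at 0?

The Hessian of f at 0 is [[2, 4, 0], [4, 8, 0], [0, 0, 2]] with rank 2, so corank 1. A Groebner basis of the Jacobian ideal J(f) in C{s,t,r} is {7*s*t/48 - 5*s/384 + t^4 + t^3/3 + 3*t^2/16 - 5*t/192, s*t^2 - s*t/3 + s/48 + 2*t^3/3 - t^2/2 + t/24, s^2 + s/2 + t, r}; counting standard monomials gives mu = 6. Corank 1: A-series; mu = 6 gives A_6.

A_{6}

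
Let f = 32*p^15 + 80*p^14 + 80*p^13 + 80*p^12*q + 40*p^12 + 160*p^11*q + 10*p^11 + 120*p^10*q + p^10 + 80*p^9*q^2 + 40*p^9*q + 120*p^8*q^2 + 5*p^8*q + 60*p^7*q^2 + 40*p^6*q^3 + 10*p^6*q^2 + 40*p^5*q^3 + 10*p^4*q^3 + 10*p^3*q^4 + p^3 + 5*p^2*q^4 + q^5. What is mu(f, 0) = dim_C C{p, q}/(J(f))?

8

The Hessian of f at 0 is [[0, 0], [0, 0]] with rank 0, so corank 2. A Groebner basis of the Jacobian ideal J(f) in C{p,q} is {q^4, p^2}; counting standard monomials gives mu = 8. Corank 2; j^3 = p^3 is a perfect cube, so E-series; the 5-jet and mu = 8 give E_8.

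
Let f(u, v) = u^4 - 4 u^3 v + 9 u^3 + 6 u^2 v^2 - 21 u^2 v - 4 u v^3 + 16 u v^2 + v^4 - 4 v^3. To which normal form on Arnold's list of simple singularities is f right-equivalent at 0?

The Hessian of f at 0 is [[0, 0], [0, 0]] with rank 0, so corank 2. A Groebner basis of the Jacobian ideal J(f) in C{u,v} is {u*v^2 - 27*u*v/2 + 9*v^2, -81*u*v/4 + v^3 + 27*v^2/2, u^2 - 5*u*v/3 + 2*v^2/3}; counting standard monomials gives mu = 5. Corank 2; j^3 = (u - v)*(3*u - 2*v)^2 has shape L^2 M (L != M), so D-series; mu = 5 gives D_5.

D_5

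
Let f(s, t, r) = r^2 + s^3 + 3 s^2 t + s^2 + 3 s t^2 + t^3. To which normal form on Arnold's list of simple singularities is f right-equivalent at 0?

A2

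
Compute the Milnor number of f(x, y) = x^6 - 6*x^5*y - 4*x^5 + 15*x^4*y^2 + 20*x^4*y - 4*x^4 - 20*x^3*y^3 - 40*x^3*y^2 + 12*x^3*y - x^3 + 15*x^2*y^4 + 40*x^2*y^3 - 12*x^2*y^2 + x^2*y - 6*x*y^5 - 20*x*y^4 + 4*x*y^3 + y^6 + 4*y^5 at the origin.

7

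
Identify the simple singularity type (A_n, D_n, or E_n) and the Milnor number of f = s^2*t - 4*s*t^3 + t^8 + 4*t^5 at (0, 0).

Type D9, Milnor number mu = 9.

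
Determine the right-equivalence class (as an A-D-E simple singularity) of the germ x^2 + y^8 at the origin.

A_7

The Hessian of f at 0 has rank 1. Corank 1: A-series; mu = 7 gives A_7.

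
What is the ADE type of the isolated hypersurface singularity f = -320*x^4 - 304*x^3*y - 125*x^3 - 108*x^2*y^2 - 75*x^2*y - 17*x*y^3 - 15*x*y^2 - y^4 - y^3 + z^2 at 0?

The Hessian of f at 0 has rank 1. Corank 2; j^3 = -(5*x + y)^3 is a perfect cube, so E-series; the 4-jet and mu = 7 give E_7.

E_{7}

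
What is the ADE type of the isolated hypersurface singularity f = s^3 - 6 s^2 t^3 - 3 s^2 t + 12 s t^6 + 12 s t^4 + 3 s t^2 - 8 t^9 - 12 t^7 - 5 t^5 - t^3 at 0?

The Hessian of f at 0 is [[0, 0], [0, 0]] with rank 0, so corank 2. A Groebner basis of the Jacobian ideal J(f) in C{s,t} is {-s^2/4 + s*t^3 + s*t/2 - t^2/4, t^4, s^3 - 3*s*t^2 + 2*t^3, s^2*t - 2*s*t^2 + t^3}; counting standard monomials gives mu = 8. Corank 2; j^3 = (s - t)^3 is a perfect cube, so E-series; the 5-jet and mu = 8 give E_8.

E8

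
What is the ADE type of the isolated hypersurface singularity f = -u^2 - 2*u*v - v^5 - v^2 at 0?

A_4

The Hessian of f at 0 is [[-2, -2], [-2, -2]] with rank 1, so corank 1. A Groebner basis of the Jacobian ideal J(f) in C{u,v} is {v^4, u + v}; counting standard monomials gives mu = 4. Corank 1: A-series; mu = 4 gives A_4.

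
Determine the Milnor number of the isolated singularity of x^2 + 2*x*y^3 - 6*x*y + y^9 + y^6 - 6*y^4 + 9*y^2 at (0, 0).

The Hessian of f at 0 has rank 1. Corank 1: A-series; mu = 8 gives A_8.

8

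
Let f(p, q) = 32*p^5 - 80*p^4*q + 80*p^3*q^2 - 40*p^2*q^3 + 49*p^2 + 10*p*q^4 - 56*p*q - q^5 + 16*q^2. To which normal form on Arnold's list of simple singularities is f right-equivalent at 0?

A_4

The Hessian of f at 0 is [[98, -56], [-56, 32]] with rank 1, so corank 1. A Groebner basis of the Jacobian ideal J(f) in C{p,q} is {q^4, p - 4*q/7}; counting standard monomials gives mu = 4. Corank 1: A-series; mu = 4 gives A_4.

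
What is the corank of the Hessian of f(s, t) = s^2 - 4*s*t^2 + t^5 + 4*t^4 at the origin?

The Hessian at 0 is [[2, 0], [0, 0]] of rank 1; hence corank 1.

1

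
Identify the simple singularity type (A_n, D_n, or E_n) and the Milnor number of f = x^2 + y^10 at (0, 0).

Type A9, Milnor number mu = 9.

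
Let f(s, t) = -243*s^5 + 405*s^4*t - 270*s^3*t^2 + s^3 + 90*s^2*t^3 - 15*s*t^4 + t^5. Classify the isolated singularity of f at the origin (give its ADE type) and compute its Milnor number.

Type E_{8}, Milnor number mu = 8.

The Hessian of f at 0 is [[0, 0], [0, 0]] with rank 0, so corank 2. A Groebner basis of the Jacobian ideal J(f) in C{s,t} is {t^5, s*t^3 - t^4/12, s^2}; counting standard monomials gives mu = 8. Corank 2; j^3 = s^3 is a perfect cube, so E-series; the 5-jet and mu = 8 give E_8.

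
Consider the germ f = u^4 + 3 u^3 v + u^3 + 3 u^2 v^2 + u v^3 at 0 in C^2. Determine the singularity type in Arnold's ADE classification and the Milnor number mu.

The Hessian of f at 0 is [[0, 0], [0, 0]] with rank 0, so corank 2. A Groebner basis of the Jacobian ideal J(f) in C{u,v} is {3*u^2 + v^4 + v^3, u^3, u^2*v - u^2 - v^3/3, 2*u^2 + u*v^2 + 2*v^3/3}; counting standard monomials gives mu = 7. Corank 2; j^3 = u^3 is a perfect cube, so E-series; the 4-jet and mu = 7 give E_7.

Type E_{7}, Milnor number mu = 7.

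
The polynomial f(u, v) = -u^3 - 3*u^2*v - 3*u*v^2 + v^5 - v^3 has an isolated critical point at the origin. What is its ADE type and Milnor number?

Type E8, Milnor number mu = 8.

The Hessian of f at 0 has rank 0. Corank 2; j^3 = -(u + v)^3 is a perfect cube, so E-series; the 5-jet and mu = 8 give E_8.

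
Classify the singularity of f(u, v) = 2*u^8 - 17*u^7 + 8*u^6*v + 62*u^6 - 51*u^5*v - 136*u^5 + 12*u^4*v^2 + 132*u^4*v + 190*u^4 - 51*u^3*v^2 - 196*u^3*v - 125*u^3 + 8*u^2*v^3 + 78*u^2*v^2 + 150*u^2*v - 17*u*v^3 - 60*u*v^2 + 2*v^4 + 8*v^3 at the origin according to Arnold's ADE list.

E_{7}

The Hessian of f at 0 is [[0, 0], [0, 0]] with rank 0, so corank 2. A Groebner basis of the Jacobian ideal J(f) in C{u,v} is {-1171875*u^2/4336 + 234375*u*v/1084 + v^4 - 125*v^3/4336 - 46875*v^2/1084, u^3 - 17325*u^2/2168 + 3465*u*v/542 - 703*v^3/10840 - 693*v^2/542, u^2*v - 57875*u^2/4336 + 11575*u*v/1084 - 10499*v^3/65040 - 2315*v^2/1084, -18125*u^2/1084 + u*v^2 + 3625*u*v/271 - 6533*v^3/16260 - 725*v^2/271}; counting standard monomials gives mu = 7. Corank 2; j^3 = -(5*u - 2*v)^3 is a perfect cube, so E-series; the 4-jet and mu = 7 give E_7.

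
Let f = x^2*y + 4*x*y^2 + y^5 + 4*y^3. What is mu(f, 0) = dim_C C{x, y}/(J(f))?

6

The Hessian of f at 0 is [[0, 0], [0, 0]] with rank 0, so corank 2. A Groebner basis of the Jacobian ideal J(f) in C{x,y} is {x^2/5 + y^4 - 4*y^2/5, x^3 + 8*y^3, x*y + 2*y^2}; counting standard monomials gives mu = 6. Corank 2; j^3 = y*(x + 2*y)^2 has shape L^2 M (L != M), so D-series; mu = 6 gives D_6.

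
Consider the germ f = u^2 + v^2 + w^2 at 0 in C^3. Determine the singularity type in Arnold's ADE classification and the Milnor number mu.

The Hessian of f at 0 has rank 3. Corank 0: nondegenerate Morse point, so A_1.

Type A_1, Milnor number mu = 1.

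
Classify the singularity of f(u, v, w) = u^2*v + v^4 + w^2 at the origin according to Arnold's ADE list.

D5

The Hessian of f at 0 is [[0, 0, 0], [0, 0, 0], [0, 0, 2]] with rank 1, so corank 2. A Groebner basis of the Jacobian ideal J(f) in C{u,v,w} is {u^3, u^2/4 + v^3, u*v, w}; counting standard monomials gives mu = 5. Corank 2; j^3 = u^2*v has shape L^2 M (L != M), so D-series; mu = 5 gives D_5.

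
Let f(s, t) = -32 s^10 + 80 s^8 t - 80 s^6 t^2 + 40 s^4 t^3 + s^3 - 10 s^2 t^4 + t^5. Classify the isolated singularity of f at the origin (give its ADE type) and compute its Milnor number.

Type E_{8}, Milnor number mu = 8.

The Hessian of f at 0 has rank 0. Corank 2; j^3 = s^3 is a perfect cube, so E-series; the 5-jet and mu = 8 give E_8.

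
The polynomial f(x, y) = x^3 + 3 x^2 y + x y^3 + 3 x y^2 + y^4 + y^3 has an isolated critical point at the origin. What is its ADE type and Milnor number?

The Hessian of f at 0 has rank 0. Corank 2; j^3 = (x + y)^3 is a perfect cube, so E-series; the 4-jet and mu = 7 give E_7.

Type E_7, Milnor number mu = 7.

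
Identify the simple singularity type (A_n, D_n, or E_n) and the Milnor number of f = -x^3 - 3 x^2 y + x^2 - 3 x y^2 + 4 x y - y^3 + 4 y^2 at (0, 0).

Type A_2, Milnor number mu = 2.

The Hessian of f at 0 has rank 1. Corank 1: A-series; mu = 2 gives A_2.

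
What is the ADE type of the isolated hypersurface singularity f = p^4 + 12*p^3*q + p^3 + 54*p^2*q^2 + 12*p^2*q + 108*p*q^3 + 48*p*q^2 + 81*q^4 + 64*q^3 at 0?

E6

The Hessian of f at 0 has rank 0. Corank 2; j^3 = (p + 4*q)^3 is a perfect cube, so E-series; the 4-jet and mu = 6 give E_6.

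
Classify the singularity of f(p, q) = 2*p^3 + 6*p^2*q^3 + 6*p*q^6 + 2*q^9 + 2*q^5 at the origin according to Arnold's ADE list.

E_{8}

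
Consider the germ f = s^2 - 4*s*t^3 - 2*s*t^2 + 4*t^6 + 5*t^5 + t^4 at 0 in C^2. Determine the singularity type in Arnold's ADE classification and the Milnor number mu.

Type A_4, Milnor number mu = 4.

The Hessian of f at 0 has rank 1. Corank 1: A-series; mu = 4 gives A_4.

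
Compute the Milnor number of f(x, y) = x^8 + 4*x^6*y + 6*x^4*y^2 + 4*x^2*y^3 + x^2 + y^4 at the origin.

3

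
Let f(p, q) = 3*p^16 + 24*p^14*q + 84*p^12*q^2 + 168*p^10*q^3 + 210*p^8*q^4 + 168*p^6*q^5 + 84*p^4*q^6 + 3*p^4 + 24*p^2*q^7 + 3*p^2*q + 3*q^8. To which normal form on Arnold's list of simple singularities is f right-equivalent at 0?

D9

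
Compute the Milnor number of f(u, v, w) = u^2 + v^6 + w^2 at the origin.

The Hessian of f at 0 has rank 2. Corank 1: A-series; mu = 5 gives A_5.

5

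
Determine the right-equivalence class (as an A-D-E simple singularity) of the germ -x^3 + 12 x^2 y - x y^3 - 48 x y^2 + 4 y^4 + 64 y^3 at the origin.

E_7

The Hessian of f at 0 has rank 0. Corank 2; j^3 = -(x - 4*y)^3 is a perfect cube, so E-series; the 4-jet and mu = 7 give E_7.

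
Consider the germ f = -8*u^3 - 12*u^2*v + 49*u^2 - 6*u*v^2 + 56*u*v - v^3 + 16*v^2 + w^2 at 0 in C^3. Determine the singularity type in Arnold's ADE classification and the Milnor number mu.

The Hessian of f at 0 is [[98, 56, 0], [56, 32, 0], [0, 0, 2]] with rank 2, so corank 1. A Groebner basis of the Jacobian ideal J(f) in C{u,v,w} is {v^2, u + 4*v/7, w}; counting standard monomials gives mu = 2. Corank 1: A-series; mu = 2 gives A_2.

Type A2, Milnor number mu = 2.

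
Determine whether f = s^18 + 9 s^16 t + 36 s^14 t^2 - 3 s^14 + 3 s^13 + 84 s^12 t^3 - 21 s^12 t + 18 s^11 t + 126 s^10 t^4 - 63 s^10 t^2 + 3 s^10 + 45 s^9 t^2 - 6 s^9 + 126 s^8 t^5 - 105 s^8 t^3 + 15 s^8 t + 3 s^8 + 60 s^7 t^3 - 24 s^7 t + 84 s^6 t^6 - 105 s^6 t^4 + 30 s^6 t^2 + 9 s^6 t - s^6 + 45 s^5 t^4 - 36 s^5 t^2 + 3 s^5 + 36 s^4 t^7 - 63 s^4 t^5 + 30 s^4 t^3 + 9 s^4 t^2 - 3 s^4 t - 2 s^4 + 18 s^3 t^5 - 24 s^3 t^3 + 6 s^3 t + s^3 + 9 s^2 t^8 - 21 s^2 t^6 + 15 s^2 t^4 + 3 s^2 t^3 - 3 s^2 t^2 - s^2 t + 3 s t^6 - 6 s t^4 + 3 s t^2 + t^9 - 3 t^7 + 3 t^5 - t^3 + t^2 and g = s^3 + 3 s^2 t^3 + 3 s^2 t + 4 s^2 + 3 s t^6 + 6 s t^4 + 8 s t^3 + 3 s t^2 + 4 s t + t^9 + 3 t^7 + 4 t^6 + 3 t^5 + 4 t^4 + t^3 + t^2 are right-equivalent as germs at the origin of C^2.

Yes.

The Hessian of f at 0 has rank 1. Corank 1: A-series; mu = 2 gives A_2. The Hessian of g at 0 has rank 1. Corank 1: A-series; mu = 2 gives A_2. Both have type A_2, hence right-equivalent.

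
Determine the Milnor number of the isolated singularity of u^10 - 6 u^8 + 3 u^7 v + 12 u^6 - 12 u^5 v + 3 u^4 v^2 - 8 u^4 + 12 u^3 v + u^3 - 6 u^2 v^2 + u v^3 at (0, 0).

The Hessian of f at 0 has rank 0. Corank 2; j^3 = u^3 is a perfect cube, so E-series; the 4-jet and mu = 7 give E_7.

7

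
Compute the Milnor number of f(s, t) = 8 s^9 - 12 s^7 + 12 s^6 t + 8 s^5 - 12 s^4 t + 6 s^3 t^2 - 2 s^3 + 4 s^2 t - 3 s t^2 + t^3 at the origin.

4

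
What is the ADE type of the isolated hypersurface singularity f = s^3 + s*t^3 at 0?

The Hessian of f at 0 is [[0, 0], [0, 0]] with rank 0, so corank 2. A Groebner basis of the Jacobian ideal J(f) in C{s,t} is {s^3, s*t^2, 3*s^2 + t^3}; counting standard monomials gives mu = 7. Corank 2; j^3 = s^3 is a perfect cube, so E-series; the 4-jet and mu = 7 give E_7.

E_7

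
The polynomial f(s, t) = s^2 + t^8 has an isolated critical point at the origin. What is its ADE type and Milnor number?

The Hessian of f at 0 has rank 1. Corank 1: A-series; mu = 7 gives A_7.

Type A_{7}, Milnor number mu = 7.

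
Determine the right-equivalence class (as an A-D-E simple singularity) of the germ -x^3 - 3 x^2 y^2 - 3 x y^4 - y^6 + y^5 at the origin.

E8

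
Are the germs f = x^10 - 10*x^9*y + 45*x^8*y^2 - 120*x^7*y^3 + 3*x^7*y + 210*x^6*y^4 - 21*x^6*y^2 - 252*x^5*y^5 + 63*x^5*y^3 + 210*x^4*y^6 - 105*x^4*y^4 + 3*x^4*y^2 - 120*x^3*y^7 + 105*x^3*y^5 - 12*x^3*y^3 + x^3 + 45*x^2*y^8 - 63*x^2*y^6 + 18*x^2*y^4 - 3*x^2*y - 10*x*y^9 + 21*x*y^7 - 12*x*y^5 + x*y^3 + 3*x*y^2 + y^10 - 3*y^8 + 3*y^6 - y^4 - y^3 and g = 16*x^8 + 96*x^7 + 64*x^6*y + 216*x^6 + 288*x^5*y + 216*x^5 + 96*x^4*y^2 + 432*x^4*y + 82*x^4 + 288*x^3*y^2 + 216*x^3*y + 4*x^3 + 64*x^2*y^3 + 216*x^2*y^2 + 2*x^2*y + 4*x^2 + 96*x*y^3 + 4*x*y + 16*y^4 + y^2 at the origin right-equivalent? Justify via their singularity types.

The Hessian of f at 0 has rank 0. Corank 2; j^3 = (x - y)^3 is a perfect cube, so E-series; the 4-jet and mu = 7 give E_7. The Hessian of g at 0 has rank 1. Corank 1: A-series; mu = 3 gives A_3. f is E_7 but g is A_3, hence not right-equivalent.

No.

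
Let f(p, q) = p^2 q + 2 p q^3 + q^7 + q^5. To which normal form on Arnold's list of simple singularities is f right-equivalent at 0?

D_8

The Hessian of f at 0 is [[0, 0], [0, 0]] with rank 0, so corank 2. A Groebner basis of the Jacobian ideal J(f) in C{p,q} is {p^2*q^2 + p^2/7 + p*q^2/7, p^3 - p^2/7 - p*q^2/7, p*q + q^3}; counting standard monomials gives mu = 8. Corank 2; j^3 = p^2*q has shape L^2 M (L != M), so D-series; mu = 8 gives D_8.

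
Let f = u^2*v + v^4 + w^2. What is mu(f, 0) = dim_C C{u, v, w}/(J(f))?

5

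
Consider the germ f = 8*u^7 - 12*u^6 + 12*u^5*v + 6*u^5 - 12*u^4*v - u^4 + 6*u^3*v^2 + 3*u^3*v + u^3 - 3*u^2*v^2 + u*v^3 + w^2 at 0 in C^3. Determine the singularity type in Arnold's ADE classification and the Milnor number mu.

The Hessian of f at 0 has rank 1. Corank 2; j^3 = u^3 is a perfect cube, so E-series; the 4-jet and mu = 7 give E_7.

Type E7, Milnor number mu = 7.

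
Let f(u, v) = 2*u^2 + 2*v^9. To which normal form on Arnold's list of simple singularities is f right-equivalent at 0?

A8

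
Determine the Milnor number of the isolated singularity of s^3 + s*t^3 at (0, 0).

7

The Hessian of f at 0 has rank 0. Corank 2; j^3 = s^3 is a perfect cube, so E-series; the 4-jet and mu = 7 give E_7.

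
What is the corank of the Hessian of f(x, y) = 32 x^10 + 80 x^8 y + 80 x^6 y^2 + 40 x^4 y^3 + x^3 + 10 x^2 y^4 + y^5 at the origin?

2

Hessian at 0 has rank 0.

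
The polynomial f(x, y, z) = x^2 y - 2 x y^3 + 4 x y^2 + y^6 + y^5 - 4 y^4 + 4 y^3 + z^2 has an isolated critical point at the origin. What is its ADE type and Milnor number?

Type D_7, Milnor number mu = 7.

The Hessian of f at 0 has rank 1. Corank 2; j^3 = y*(x + 2*y)^2 has shape L^2 M (L != M), so D-series; mu = 7 gives D_7.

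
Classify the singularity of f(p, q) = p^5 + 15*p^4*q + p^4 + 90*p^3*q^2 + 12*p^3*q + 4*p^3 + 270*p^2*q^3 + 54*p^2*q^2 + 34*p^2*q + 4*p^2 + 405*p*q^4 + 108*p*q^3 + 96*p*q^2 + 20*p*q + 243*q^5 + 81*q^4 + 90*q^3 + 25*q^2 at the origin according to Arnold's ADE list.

A4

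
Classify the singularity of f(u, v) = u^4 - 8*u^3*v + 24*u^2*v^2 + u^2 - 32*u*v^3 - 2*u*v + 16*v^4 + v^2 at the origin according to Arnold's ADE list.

The Hessian of f at 0 is [[2, -2], [-2, 2]] with rank 1, so corank 1. A Groebner basis of the Jacobian ideal J(f) in C{u,v} is {v^3, u - v}; counting standard monomials gives mu = 3. Corank 1: A-series; mu = 3 gives A_3.

A_{3}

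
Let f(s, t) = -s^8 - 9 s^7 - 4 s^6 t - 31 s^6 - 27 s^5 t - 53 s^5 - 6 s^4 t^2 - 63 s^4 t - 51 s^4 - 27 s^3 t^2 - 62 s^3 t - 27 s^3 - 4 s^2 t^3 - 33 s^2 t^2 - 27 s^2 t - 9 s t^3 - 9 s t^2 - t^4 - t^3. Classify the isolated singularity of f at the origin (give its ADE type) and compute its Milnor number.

Type E_{7}, Milnor number mu = 7.

The Hessian of f at 0 has rank 0. Corank 2; j^3 = -(3*s + t)^3 is a perfect cube, so E-series; the 4-jet and mu = 7 give E_7.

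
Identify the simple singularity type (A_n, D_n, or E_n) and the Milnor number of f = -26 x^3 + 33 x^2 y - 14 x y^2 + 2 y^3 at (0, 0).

Type D_4, Milnor number mu = 4.

The Hessian of f at 0 has rank 0. Corank 2; j^3 = -(2*x - y)*(13*x^2 - 10*x*y + 2*y^2) splits into three distinct lines over C (the quadratic factor has nonzero discriminant), so D_4.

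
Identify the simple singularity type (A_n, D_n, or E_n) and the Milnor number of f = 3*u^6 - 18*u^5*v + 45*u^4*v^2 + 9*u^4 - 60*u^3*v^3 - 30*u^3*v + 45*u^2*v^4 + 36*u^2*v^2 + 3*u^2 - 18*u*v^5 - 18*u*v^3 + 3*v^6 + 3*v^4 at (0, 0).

The Hessian of f at 0 is [[6, 0], [0, 0]] with rank 1, so corank 1. A Groebner basis of the Jacobian ideal J(f) in C{u,v} is {v^3, u}; counting standard monomials gives mu = 3. Corank 1: A-series; mu = 3 gives A_3.

Type A3, Milnor number mu = 3.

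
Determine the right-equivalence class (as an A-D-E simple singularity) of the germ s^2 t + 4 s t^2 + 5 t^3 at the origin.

The Hessian of f at 0 is [[0, 0], [0, 0]] with rank 0, so corank 2. A Groebner basis of the Jacobian ideal J(f) in C{s,t} is {t^3, s^2 - t^2, s*t + 2*t^2}; counting standard monomials gives mu = 4. Corank 2; j^3 = t*(s^2 + 4*s*t + 5*t^2) splits into three distinct lines over C (the quadratic factor has nonzero discriminant), so D_4.

D_{4}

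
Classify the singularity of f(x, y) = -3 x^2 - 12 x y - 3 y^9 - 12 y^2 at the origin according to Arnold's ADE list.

A_8

The Hessian of f at 0 has rank 1. Corank 1: A-series; mu = 8 gives A_8.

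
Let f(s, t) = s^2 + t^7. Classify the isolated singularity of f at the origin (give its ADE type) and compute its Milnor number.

The Hessian of f at 0 has rank 1. Corank 1: A-series; mu = 6 gives A_6.

Type A_6, Milnor number mu = 6.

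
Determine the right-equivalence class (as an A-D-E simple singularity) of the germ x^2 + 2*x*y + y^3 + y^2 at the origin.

A_{2}

The Hessian of f at 0 has rank 1. Corank 1: A-series; mu = 2 gives A_2.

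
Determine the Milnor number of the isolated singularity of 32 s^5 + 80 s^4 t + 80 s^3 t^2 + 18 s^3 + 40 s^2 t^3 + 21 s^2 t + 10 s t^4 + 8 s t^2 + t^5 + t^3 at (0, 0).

6

The Hessian of f at 0 has rank 0. Corank 2; j^3 = (2*s + t)*(3*s + t)^2 has shape L^2 M (L != M), so D-series; mu = 6 gives D_6.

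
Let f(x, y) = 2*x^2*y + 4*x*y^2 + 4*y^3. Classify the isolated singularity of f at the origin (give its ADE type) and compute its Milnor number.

Type D_{4}, Milnor number mu = 4.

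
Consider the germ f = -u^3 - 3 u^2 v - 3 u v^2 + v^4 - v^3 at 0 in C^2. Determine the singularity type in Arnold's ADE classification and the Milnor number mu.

The Hessian of f at 0 has rank 0. Corank 2; j^3 = -(u + v)^3 is a perfect cube, so E-series; the 4-jet and mu = 6 give E_6.

Type E_6, Milnor number mu = 6.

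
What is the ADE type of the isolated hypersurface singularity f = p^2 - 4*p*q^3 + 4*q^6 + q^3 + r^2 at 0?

The Hessian of f at 0 is [[2, 0, 0], [0, 0, 0], [0, 0, 2]] with rank 2, so corank 1. A Groebner basis of the Jacobian ideal J(f) in C{p,q,r} is {q^2, p, r}; counting standard monomials gives mu = 2. Corank 1: A-series; mu = 2 gives A_2.

A_{2}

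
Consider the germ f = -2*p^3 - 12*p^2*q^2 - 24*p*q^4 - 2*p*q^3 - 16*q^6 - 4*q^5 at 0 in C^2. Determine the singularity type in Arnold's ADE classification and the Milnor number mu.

Type E7, Milnor number mu = 7.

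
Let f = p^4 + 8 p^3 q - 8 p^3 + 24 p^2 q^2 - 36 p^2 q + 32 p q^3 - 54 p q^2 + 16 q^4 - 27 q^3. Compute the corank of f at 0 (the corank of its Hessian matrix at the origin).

The Hessian at 0 is [[0, 0], [0, 0]] of rank 0; hence corank 2.

2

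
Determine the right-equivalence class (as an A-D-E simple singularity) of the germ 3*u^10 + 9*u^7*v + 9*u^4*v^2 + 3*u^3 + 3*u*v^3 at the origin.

E7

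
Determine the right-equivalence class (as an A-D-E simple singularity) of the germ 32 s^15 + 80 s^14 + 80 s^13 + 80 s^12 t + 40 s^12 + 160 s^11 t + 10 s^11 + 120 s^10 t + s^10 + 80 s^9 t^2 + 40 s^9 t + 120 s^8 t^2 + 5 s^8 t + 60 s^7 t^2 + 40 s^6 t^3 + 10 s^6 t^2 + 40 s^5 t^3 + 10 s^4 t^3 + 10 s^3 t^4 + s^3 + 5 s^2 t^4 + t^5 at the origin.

The Hessian of f at 0 has rank 0. Corank 2; j^3 = s^3 is a perfect cube, so E-series; the 5-jet and mu = 8 give E_8.

E_8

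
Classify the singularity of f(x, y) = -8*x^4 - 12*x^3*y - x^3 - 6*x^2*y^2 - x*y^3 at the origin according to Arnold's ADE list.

E7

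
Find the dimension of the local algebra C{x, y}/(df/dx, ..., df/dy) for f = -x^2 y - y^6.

The Hessian of f at 0 is [[0, 0], [0, 0]] with rank 0, so corank 2. A Groebner basis of the Jacobian ideal J(f) in C{x,y} is {x^2/6 + y^5, x^3, x*y}; counting standard monomials gives mu = 7. Corank 2; j^3 = -x^2*y has shape L^2 M (L != M), so D-series; mu = 7 gives D_7.

7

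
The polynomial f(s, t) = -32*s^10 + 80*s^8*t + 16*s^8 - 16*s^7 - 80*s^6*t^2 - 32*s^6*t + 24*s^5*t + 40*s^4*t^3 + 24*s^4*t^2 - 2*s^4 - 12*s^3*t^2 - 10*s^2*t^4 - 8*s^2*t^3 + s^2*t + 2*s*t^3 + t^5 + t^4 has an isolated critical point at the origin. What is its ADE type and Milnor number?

Type D_5, Milnor number mu = 5.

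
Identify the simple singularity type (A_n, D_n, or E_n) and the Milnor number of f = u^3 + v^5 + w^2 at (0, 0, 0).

Type E_{8}, Milnor number mu = 8.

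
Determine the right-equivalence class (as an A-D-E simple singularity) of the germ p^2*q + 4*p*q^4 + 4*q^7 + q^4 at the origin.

The Hessian of f at 0 has rank 0. Corank 2; j^3 = p^2*q has shape L^2 M (L != M), so D-series; mu = 5 gives D_5.

D_{5}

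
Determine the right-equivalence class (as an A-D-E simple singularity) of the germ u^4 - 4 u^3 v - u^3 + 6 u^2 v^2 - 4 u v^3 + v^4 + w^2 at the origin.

E_{6}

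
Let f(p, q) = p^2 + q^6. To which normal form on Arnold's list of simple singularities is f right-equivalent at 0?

A_5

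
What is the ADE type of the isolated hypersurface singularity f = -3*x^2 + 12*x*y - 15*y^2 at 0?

The Hessian of f at 0 has rank 2. Corank 0: nondegenerate Morse point, so A_1.

A_{1}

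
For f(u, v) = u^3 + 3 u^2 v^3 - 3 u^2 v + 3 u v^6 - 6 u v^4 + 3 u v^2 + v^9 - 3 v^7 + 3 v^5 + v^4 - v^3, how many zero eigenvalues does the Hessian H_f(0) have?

2

Hessian at 0 has rank 0.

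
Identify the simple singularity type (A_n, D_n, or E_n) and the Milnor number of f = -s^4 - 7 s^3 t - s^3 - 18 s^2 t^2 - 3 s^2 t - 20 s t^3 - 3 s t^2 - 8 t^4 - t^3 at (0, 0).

Type E_{7}, Milnor number mu = 7.

The Hessian of f at 0 is [[0, 0], [0, 0]] with rank 0, so corank 2. A Groebner basis of the Jacobian ideal J(f) in C{s,t} is {3*s^2 + 6*s*t + t^4 + t^3 + 3*t^2, s^3 + 9*s^2 + 18*s*t + 4*t^3 + 9*t^2, s^2*t - 5*s^2 - 10*s*t - 8*t^3/3 - 5*t^2, 2*s^2 + s*t^2 + 4*s*t + 5*t^3/3 + 2*t^2}; counting standard monomials gives mu = 7. Corank 2; j^3 = -(s + t)^3 is a perfect cube, so E-series; the 4-jet and mu = 7 give E_7.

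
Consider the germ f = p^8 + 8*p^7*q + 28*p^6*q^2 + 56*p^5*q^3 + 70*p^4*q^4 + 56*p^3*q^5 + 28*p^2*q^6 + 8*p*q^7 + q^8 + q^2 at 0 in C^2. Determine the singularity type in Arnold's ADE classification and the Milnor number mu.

Type A_7, Milnor number mu = 7.

The Hessian of f at 0 is [[0, 0], [0, 2]] with rank 1, so corank 1. A Groebner basis of the Jacobian ideal J(f) in C{p,q} is {p^7, q}; counting standard monomials gives mu = 7. Corank 1: A-series; mu = 7 gives A_7.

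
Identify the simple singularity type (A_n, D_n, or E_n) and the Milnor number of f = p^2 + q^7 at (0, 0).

The Hessian of f at 0 has rank 1. Corank 1: A-series; mu = 6 gives A_6.

Type A_6, Milnor number mu = 6.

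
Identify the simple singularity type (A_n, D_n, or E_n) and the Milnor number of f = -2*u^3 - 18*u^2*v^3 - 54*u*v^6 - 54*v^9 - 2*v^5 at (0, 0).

Type E8, Milnor number mu = 8.

The Hessian of f at 0 has rank 0. Corank 2; j^3 = -2*u^3 is a perfect cube, so E-series; the 5-jet and mu = 8 give E_8.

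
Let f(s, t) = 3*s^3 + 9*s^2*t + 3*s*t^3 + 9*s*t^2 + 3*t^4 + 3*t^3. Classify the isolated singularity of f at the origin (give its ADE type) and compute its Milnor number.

The Hessian of f at 0 is [[0, 0], [0, 0]] with rank 0, so corank 2. A Groebner basis of the Jacobian ideal J(f) in C{s,t} is {s^3 + 3*s^2*t + 6*s^2 + 12*s*t + 6*t^2, -3*s^2 + s*t^2 - 6*s*t - 3*t^2, 3*s^2 + 6*s*t + t^3 + 3*t^2}; counting standard monomials gives mu = 7. Corank 2; j^3 = 3*(s + t)^3 is a perfect cube, so E-series; the 4-jet and mu = 7 give E_7.

Type E7, Milnor number mu = 7.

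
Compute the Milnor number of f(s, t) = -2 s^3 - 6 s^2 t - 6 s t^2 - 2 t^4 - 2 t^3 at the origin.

6

The Hessian of f at 0 has rank 0. Corank 2; j^3 = -2*(s + t)^3 is a perfect cube, so E-series; the 4-jet and mu = 6 give E_6.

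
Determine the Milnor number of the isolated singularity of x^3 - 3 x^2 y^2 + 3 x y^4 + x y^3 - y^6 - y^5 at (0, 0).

The Hessian of f at 0 has rank 0. Corank 2; j^3 = x^3 is a perfect cube, so E-series; the 4-jet and mu = 7 give E_7.

7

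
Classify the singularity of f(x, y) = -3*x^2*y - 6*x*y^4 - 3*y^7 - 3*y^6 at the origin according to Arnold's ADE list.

The Hessian of f at 0 is [[0, 0], [0, 0]] with rank 0, so corank 2. A Groebner basis of the Jacobian ideal J(f) in C{x,y} is {x*y + y^4, x^3, x^2*y, -x^2/6 + x*y^2}; counting standard monomials gives mu = 7. Corank 2; j^3 = -3*x^2*y has shape L^2 M (L != M), so D-series; mu = 7 gives D_7.

D7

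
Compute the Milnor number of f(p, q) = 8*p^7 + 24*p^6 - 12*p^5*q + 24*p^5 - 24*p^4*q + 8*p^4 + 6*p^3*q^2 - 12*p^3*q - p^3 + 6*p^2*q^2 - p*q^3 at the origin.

The Hessian of f at 0 has rank 0. Corank 2; j^3 = -p^3 is a perfect cube, so E-series; the 4-jet and mu = 7 give E_7.

7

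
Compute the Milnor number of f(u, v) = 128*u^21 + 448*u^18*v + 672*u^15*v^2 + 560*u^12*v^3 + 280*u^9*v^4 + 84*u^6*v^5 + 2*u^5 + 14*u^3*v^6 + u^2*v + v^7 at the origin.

8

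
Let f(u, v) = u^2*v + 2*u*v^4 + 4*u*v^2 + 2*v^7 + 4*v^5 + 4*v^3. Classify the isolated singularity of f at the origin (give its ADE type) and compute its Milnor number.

Type D8, Milnor number mu = 8.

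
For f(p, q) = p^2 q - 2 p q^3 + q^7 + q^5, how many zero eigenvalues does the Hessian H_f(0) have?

2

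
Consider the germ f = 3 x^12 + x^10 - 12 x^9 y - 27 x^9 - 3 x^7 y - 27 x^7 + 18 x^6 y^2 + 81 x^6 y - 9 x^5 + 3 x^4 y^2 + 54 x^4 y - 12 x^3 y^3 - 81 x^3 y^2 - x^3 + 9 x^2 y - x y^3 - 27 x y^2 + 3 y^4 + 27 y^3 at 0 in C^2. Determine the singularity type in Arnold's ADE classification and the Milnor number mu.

The Hessian of f at 0 has rank 0. Corank 2; j^3 = -(x - 3*y)^3 is a perfect cube, so E-series; the 4-jet and mu = 7 give E_7.

Type E_{7}, Milnor number mu = 7.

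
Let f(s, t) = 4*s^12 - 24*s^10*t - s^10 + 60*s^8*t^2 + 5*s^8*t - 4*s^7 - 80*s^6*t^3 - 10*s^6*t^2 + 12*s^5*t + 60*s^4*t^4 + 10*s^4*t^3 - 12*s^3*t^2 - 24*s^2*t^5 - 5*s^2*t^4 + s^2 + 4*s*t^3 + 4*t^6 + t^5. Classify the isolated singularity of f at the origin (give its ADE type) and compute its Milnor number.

The Hessian of f at 0 is [[2, 0], [0, 0]] with rank 1, so corank 1. A Groebner basis of the Jacobian ideal J(f) in C{s,t} is {s/2 + t^3, s^2, s*t}; counting standard monomials gives mu = 4. Corank 1: A-series; mu = 4 gives A_4.

Type A_4, Milnor number mu = 4.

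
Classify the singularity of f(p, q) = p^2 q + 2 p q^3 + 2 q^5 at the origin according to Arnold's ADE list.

D6

The Hessian of f at 0 has rank 0. Corank 2; j^3 = p^2*q has shape L^2 M (L != M), so D-series; mu = 6 gives D_6.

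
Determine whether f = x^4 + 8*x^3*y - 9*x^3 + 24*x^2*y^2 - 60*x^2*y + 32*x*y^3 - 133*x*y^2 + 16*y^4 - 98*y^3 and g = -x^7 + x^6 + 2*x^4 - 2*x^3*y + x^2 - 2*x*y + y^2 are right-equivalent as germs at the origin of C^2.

The Hessian of f at 0 has rank 0. Corank 2; j^3 = -(x + 2*y)*(3*x + 7*y)^2 has shape L^2 M (L != M), so D-series; mu = 5 gives D_5. The Hessian of g at 0 has rank 1. Corank 1: A-series; mu = 6 gives A_6. f is D_5 but g is A_6, hence not right-equivalent.

No.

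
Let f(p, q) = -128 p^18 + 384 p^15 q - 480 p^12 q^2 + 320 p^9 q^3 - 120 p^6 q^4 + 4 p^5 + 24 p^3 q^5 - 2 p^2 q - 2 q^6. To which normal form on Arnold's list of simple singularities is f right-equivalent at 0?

The Hessian of f at 0 is [[0, 0], [0, 0]] with rank 0, so corank 2. A Groebner basis of the Jacobian ideal J(f) in C{p,q} is {p^2/6 + q^5, p^3, p*q}; counting standard monomials gives mu = 7. Corank 2; j^3 = -2*p^2*q has shape L^2 M (L != M), so D-series; mu = 7 gives D_7.

D_7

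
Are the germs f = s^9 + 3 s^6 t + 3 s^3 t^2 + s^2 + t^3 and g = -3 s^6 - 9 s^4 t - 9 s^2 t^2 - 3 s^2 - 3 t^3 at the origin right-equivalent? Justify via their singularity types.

Yes.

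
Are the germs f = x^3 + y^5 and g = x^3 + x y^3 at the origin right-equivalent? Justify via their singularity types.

The Hessian of f at 0 has rank 0. Corank 2; j^3 = x^3 is a perfect cube, so E-series; the 5-jet and mu = 8 give E_8. The Hessian of g at 0 has rank 0. Corank 2; j^3 = x^3 is a perfect cube, so E-series; the 4-jet and mu = 7 give E_7. f is E_8 but g is E_7, hence not right-equivalent.

No.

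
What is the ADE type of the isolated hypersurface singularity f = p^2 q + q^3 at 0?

The Hessian of f at 0 has rank 0. Corank 2; j^3 = q*(p^2 + q^2) splits into three distinct lines over C (the quadratic factor has nonzero discriminant), so D_4.

D_{4}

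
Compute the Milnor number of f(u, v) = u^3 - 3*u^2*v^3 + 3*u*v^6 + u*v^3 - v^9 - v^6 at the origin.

7

The Hessian of f at 0 is [[0, 0], [0, 0]] with rank 0, so corank 2. A Groebner basis of the Jacobian ideal J(f) in C{u,v} is {u^3, u*v^2, 3*u^2 + v^3}; counting standard monomials gives mu = 7. Corank 2; j^3 = u^3 is a perfect cube, so E-series; the 4-jet and mu = 7 give E_7.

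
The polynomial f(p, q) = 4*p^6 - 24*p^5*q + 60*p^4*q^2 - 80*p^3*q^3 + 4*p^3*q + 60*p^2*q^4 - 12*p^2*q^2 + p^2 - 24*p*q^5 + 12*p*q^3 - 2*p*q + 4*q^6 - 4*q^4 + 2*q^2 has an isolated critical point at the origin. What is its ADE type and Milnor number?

The Hessian of f at 0 has rank 2. Corank 0: nondegenerate Morse point, so A_1.

Type A_1, Milnor number mu = 1.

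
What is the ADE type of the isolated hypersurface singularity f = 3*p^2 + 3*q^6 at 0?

A5

The Hessian of f at 0 has rank 1. Corank 1: A-series; mu = 5 gives A_5.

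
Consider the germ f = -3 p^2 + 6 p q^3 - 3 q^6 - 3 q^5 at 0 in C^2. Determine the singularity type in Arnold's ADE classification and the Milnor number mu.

The Hessian of f at 0 has rank 1. Corank 1: A-series; mu = 4 gives A_4.

Type A_{4}, Milnor number mu = 4.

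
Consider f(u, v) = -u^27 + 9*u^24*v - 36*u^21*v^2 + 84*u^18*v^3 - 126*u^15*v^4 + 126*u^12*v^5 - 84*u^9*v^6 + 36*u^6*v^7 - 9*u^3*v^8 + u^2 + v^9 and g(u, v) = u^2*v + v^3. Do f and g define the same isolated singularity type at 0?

No.

The Hessian of f at 0 has rank 1. Corank 1: A-series; mu = 8 gives A_8. The Hessian of g at 0 has rank 0. Corank 2; j^3 = v*(u^2 + v^2) splits into three distinct lines over C (the quadratic factor has nonzero discriminant), so D_4. f is A_8 but g is D_4, hence not right-equivalent.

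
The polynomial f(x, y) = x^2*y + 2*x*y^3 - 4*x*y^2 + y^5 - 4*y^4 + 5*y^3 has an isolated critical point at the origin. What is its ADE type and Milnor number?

Type D_4, Milnor number mu = 4.

The Hessian of f at 0 has rank 0. Corank 2; j^3 = y*(x^2 - 4*x*y + 5*y^2) splits into three distinct lines over C (the quadratic factor has nonzero discriminant), so D_4.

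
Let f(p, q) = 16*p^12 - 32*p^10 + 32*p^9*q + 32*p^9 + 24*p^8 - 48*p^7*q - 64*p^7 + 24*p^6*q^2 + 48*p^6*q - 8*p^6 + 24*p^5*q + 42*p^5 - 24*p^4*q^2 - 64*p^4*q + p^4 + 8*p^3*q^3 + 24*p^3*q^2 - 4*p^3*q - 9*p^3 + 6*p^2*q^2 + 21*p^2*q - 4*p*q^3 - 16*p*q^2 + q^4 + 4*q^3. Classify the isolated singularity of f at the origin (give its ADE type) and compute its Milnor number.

Type D_{5}, Milnor number mu = 5.

The Hessian of f at 0 is [[0, 0], [0, 0]] with rank 0, so corank 2. A Groebner basis of the Jacobian ideal J(f) in C{p,q} is {p*q^2 + 27*p*q/2 - 9*q^2, 81*p*q/4 + q^3 - 27*q^2/2, p^2 - 5*p*q/3 + 2*q^2/3}; counting standard monomials gives mu = 5. Corank 2; j^3 = -(p - q)*(3*p - 2*q)^2 has shape L^2 M (L != M), so D-series; mu = 5 gives D_5.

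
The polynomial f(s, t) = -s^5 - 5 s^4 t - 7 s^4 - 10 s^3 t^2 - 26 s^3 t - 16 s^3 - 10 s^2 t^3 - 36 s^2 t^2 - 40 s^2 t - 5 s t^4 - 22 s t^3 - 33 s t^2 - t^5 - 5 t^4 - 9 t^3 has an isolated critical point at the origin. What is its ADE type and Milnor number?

The Hessian of f at 0 has rank 0. Corank 2; j^3 = -(s + t)*(4*s + 3*t)^2 has shape L^2 M (L != M), so D-series; mu = 5 gives D_5.

Type D_{5}, Milnor number mu = 5.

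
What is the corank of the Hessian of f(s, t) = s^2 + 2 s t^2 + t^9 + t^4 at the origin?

1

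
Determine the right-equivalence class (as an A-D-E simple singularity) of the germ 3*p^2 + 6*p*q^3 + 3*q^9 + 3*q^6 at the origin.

The Hessian of f at 0 is [[6, 0], [0, 0]] with rank 1, so corank 1. A Groebner basis of the Jacobian ideal J(f) in C{p,q} is {p^2*q^2, p^3, p + q^3}; counting standard monomials gives mu = 8. Corank 1: A-series; mu = 8 gives A_8.

A_8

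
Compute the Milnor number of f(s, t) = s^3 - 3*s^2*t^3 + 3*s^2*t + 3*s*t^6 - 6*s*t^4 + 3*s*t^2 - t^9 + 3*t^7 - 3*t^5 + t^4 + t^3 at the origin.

6

The Hessian of f at 0 has rank 0. Corank 2; j^3 = (s + t)^3 is a perfect cube, so E-series; the 4-jet and mu = 6 give E_6.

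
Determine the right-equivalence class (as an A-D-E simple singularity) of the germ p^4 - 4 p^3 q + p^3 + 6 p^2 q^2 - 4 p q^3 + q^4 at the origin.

The Hessian of f at 0 is [[0, 0], [0, 0]] with rank 0, so corank 2. A Groebner basis of the Jacobian ideal J(f) in C{p,q} is {q^4, p*q^2 - q^3/3, p^2}; counting standard monomials gives mu = 6. Corank 2; j^3 = p^3 is a perfect cube, so E-series; the 4-jet and mu = 6 give E_6.

E6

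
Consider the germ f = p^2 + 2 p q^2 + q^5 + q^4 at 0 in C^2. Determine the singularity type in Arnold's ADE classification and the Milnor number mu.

Type A_{4}, Milnor number mu = 4.

The Hessian of f at 0 is [[2, 0], [0, 0]] with rank 1, so corank 1. A Groebner basis of the Jacobian ideal J(f) in C{p,q} is {p^2, p + q^2}; counting standard monomials gives mu = 4. Corank 1: A-series; mu = 4 gives A_4.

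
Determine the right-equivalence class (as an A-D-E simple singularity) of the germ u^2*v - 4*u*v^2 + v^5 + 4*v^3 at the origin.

D_6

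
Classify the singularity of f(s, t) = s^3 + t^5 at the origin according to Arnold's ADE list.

E8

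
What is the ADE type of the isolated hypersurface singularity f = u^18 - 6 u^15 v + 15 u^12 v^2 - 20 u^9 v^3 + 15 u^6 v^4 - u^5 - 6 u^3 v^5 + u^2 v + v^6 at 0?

D_{7}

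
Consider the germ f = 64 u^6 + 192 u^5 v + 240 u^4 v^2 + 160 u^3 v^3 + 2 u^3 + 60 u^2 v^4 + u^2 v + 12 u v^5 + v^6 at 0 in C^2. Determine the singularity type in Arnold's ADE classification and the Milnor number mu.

The Hessian of f at 0 has rank 0. Corank 2; j^3 = u^2*(2*u + v) has shape L^2 M (L != M), so D-series; mu = 7 gives D_7.

Type D_7, Milnor number mu = 7.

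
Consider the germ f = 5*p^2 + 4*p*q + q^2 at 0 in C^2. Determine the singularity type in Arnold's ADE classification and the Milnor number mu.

Type A_1, Milnor number mu = 1.

The Hessian of f at 0 has rank 2. Corank 0: nondegenerate Morse point, so A_1.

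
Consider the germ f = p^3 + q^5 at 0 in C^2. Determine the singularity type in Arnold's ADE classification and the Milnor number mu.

The Hessian of f at 0 is [[0, 0], [0, 0]] with rank 0, so corank 2. A Groebner basis of the Jacobian ideal J(f) in C{p,q} is {q^4, p^2}; counting standard monomials gives mu = 8. Corank 2; j^3 = p^3 is a perfect cube, so E-series; the 5-jet and mu = 8 give E_8.

Type E_{8}, Milnor number mu = 8.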